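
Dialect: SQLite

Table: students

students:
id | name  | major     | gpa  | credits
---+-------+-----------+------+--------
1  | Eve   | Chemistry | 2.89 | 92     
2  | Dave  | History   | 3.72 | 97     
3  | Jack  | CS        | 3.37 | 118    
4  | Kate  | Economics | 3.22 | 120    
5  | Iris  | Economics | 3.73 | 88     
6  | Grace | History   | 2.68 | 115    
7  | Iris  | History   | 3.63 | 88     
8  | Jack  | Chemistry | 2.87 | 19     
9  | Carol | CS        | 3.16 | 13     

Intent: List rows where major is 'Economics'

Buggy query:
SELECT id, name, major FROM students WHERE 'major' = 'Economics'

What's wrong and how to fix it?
Bug: Single quotes denote string literals in SQL; the column name is being compared as a constant string

Fix: Remove the quotes around the column name (or use double quotes for an identifier)

Corrected query:
SELECT id, name, major FROM students WHERE major = 'Economics'

Result:
id | name | major    
---+------+----------
4  | Kate | Economics
5  | Iris | Economics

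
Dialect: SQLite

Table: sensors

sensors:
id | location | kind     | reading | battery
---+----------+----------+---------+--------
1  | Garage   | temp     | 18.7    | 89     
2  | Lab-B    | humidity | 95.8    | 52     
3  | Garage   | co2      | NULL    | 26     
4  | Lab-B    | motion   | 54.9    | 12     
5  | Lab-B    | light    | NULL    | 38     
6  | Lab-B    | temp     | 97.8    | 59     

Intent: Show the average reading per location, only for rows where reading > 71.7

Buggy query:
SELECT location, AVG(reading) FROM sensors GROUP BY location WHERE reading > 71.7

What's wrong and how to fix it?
Bug: WHERE cannot follow GROUP BY

Fix: Move the WHERE clause before GROUP BY

Corrected query:
SELECT location, AVG(reading) FROM sensors WHERE reading > 71.7 GROUP BY location

Result:
location | AVG(reading)
---------+-------------
Lab-B    | 96.8        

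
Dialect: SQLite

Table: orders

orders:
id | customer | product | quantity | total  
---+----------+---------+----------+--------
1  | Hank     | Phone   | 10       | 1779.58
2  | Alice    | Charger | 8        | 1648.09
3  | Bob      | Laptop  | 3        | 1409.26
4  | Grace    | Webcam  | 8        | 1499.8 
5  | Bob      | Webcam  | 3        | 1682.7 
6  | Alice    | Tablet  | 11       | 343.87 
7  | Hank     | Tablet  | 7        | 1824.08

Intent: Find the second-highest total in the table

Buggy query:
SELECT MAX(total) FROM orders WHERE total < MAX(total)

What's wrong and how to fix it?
Bug: The inner MAX is an aggregate inside WHERE, which is not allowed

Fix: Compute the overall MAX in a subquery, then take MAX of rows below it

Corrected query:
SELECT MAX(total) FROM orders WHERE total < (SELECT MAX(total) FROM orders)

Result:
MAX(total)
----------
1779.58   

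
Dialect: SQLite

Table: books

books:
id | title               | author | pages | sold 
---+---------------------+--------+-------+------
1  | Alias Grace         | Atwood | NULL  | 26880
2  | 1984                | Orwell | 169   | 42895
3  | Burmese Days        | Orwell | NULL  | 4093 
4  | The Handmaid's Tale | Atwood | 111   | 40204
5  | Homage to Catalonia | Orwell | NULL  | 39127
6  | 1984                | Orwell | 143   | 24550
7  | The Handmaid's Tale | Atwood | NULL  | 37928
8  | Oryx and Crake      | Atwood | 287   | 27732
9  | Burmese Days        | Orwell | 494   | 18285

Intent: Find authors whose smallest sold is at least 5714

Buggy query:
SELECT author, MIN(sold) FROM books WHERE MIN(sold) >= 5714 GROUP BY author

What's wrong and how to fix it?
Bug: MIN() in WHERE is a misuse of aggregate

Fix: Replace WHERE with HAVING after the GROUP BY

Corrected query:
SELECT author, MIN(sold) FROM books GROUP BY author HAVING MIN(sold) >= 5714

Result:
author | MIN(sold)
-------+----------
Atwood | 26880    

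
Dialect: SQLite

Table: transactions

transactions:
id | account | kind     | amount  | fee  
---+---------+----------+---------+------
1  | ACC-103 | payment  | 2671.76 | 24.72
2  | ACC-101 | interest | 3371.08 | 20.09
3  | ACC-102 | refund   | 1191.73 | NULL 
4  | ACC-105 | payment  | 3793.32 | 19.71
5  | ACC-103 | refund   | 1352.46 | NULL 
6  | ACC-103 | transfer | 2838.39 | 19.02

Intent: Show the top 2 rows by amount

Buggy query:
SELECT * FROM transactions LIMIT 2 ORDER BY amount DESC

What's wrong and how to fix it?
Bug: LIMIT must come after ORDER BY

Fix: Sort with ORDER BY, then apply LIMIT

Corrected query:
SELECT * FROM transactions ORDER BY amount DESC LIMIT 2

Result:
id | account | kind     | amount  | fee  
---+---------+----------+---------+------
4  | ACC-105 | payment  | 3793.32 | 19.71
2  | ACC-101 | interest | 3371.08 | 20.09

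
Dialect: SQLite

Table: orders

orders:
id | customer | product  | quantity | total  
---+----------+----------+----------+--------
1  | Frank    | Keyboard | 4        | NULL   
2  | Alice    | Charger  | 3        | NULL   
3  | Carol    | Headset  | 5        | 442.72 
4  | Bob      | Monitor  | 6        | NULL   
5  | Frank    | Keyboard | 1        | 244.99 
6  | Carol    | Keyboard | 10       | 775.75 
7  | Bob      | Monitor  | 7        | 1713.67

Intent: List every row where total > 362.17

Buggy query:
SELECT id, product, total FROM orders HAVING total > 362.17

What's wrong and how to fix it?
Bug: This is a non-aggregate query (no GROUP BY, no aggregates), so in SQLite the HAVING clause is invalid here; a row-level condition belongs in WHERE

Fix: Replace HAVING with WHERE since the condition applies to individual rows

Corrected query:
SELECT id, product, total FROM orders WHERE total > 362.17

Result:
id | product  | total  
---+----------+--------
3  | Headset  | 442.72 
6  | Keyboard | 775.75 
7  | Monitor  | 1713.67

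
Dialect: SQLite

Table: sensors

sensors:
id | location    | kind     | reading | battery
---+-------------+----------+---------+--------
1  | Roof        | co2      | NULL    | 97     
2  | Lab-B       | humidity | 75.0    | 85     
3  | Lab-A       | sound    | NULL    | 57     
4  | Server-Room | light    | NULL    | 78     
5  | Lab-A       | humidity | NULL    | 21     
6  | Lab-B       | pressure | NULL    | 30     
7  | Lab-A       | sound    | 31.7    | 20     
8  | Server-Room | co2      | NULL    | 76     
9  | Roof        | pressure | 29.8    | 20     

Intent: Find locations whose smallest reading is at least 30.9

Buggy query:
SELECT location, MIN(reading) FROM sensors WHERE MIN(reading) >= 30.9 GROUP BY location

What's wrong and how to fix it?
Bug: MIN() in WHERE is a misuse of aggregate

Fix: Replace WHERE with HAVING after the GROUP BY

Corrected query:
SELECT location, MIN(reading) FROM sensors GROUP BY location HAVING MIN(reading) >= 30.9

Result:
location | MIN(reading)
---------+-------------
Lab-A    | 31.7        
Lab-B    | 75          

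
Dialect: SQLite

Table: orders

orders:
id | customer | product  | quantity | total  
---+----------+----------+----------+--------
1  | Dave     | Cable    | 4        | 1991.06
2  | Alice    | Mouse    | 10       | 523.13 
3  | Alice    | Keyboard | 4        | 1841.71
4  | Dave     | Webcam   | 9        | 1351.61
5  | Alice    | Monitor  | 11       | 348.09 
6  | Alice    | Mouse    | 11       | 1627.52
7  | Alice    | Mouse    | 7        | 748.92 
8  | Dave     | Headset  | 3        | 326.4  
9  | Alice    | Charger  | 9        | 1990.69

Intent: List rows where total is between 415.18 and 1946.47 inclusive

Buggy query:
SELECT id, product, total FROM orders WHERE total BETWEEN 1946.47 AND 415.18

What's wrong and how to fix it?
Bug: BETWEEN expects the lower bound first; with 1946.47 AND 415.18 the range is empty

Fix: Swap the bounds so the smaller value comes first

Corrected query:
SELECT id, product, total FROM orders WHERE total BETWEEN 415.18 AND 1946.47

Result:
id | product  | total  
---+----------+--------
2  | Mouse    | 523.13 
3  | Keyboard | 1841.71
4  | Webcam   | 1351.61
6  | Mouse    | 1627.52
7  | Mouse    | 748.92 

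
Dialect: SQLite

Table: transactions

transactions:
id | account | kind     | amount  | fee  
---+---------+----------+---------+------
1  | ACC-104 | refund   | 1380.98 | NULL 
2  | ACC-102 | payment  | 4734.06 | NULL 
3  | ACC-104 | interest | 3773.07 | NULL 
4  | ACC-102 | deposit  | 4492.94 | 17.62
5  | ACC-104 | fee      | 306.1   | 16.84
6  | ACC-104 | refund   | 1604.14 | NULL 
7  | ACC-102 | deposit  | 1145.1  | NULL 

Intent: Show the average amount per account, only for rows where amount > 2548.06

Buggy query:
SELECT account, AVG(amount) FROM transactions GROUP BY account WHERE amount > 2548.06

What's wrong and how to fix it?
Bug: WHERE cannot follow GROUP BY

Fix: Move the WHERE clause before GROUP BY

Corrected query:
SELECT account, AVG(amount) FROM transactions WHERE amount > 2548.06 GROUP BY account

Result:
account | AVG(amount)
--------+------------
ACC-102 | 4613.5     
ACC-104 | 3773.07    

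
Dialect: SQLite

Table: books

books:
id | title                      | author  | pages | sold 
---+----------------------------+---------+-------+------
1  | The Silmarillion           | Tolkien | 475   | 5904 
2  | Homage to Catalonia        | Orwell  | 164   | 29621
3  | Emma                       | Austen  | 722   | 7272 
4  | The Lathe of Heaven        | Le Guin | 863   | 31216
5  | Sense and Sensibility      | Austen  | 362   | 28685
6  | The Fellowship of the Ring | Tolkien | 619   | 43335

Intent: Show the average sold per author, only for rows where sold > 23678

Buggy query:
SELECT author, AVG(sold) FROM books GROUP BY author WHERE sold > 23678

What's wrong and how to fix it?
Bug: WHERE cannot follow GROUP BY

Fix: Place WHERE between FROM and GROUP BY

Corrected query:
SELECT author, AVG(sold) FROM books WHERE sold > 23678 GROUP BY author

Result:
author  | AVG(sold)
--------+----------
Austen  | 28685    
Le Guin | 31216    
Orwell  | 29621    
Tolkien | 43335    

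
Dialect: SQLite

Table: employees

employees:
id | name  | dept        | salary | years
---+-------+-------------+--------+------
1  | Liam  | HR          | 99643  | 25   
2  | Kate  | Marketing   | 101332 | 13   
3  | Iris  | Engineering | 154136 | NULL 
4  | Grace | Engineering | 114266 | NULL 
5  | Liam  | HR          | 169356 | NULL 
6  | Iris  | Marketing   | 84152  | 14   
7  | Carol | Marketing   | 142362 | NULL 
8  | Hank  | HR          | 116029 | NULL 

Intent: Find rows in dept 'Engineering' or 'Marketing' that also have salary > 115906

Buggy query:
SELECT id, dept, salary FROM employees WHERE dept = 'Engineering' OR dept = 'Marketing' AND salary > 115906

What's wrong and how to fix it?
Bug: Without parentheses, AND is evaluated before OR, so the salary filter only applies to the 'Marketing' branch

Fix: Group the OR with parentheses (or use IN), then AND the threshold

Corrected query:
SELECT id, dept, salary FROM employees WHERE (dept = 'Engineering' OR dept = 'Marketing') AND salary > 115906

Result:
id | dept        | salary
---+-------------+-------
3  | Engineering | 154136
7  | Marketing   | 142362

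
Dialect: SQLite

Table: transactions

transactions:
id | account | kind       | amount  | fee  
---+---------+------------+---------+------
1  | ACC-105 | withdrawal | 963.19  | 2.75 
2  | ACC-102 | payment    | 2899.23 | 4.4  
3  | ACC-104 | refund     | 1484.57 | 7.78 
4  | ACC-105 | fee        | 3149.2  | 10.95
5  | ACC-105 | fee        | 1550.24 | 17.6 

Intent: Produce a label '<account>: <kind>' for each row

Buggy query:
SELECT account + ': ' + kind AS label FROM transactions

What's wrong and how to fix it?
Bug: SQLite uses || for string concatenation; + coerces text to numbers (yielding 0)

Fix: Replace + with || to concatenate text

Corrected query:
SELECT account || ': ' || kind AS label FROM transactions

Result:
label              
-------------------
ACC-105: withdrawal
ACC-102: payment   
ACC-104: refund    
ACC-105: fee       
ACC-105: fee       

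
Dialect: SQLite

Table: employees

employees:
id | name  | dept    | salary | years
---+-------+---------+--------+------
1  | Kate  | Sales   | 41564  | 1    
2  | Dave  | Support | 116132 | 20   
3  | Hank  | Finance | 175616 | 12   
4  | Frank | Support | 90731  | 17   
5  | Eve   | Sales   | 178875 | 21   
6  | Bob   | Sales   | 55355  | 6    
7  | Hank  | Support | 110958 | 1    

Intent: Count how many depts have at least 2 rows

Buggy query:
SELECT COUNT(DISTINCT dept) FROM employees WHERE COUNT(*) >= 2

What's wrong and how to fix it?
Bug: COUNT(*) cannot appear in WHERE; the per-group count doesn't exist yet

Fix: Group first with HAVING COUNT(*) >= 2, then COUNT the resulting groups

Corrected query:
SELECT COUNT(*) FROM (SELECT dept FROM employees GROUP BY dept HAVING COUNT(*) >= 2)

Result:
COUNT(*)
--------
2       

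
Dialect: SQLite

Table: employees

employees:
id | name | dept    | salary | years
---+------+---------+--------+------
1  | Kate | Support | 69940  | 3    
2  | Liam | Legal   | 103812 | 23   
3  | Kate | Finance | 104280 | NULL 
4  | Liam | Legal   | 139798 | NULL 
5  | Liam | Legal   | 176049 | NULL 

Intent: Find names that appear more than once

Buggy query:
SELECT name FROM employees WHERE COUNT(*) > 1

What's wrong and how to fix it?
Bug: COUNT(*) is an aggregate and cannot be used in WHERE

Fix: Group first, then use HAVING for the count condition

Corrected query:
SELECT name FROM employees GROUP BY name HAVING COUNT(*) > 1

Result:
name
----
Kate
Liam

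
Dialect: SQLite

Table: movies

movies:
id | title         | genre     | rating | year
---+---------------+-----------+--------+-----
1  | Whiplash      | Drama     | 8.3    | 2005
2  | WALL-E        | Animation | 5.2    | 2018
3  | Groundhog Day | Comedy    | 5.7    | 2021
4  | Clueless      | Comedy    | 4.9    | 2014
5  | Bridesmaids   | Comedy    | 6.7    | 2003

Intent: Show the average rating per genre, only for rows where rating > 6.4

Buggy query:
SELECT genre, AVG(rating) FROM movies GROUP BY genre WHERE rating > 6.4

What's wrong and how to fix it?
Bug: Row-level WHERE must come before GROUP BY in the clause order

Fix: Move the WHERE clause before GROUP BY

Corrected query:
SELECT genre, AVG(rating) FROM movies WHERE rating > 6.4 GROUP BY genre

Result:
genre  | AVG(rating)
-------+------------
Comedy | 6.7        
Drama  | 8.3        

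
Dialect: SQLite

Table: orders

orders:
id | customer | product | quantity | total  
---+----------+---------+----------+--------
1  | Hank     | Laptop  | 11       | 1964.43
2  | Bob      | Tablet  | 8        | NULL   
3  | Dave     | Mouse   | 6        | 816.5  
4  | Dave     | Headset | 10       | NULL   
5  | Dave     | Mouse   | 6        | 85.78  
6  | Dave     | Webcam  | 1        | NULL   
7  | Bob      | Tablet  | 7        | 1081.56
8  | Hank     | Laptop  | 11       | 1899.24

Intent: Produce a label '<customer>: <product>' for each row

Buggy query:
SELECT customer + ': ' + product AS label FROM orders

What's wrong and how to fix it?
Bug: '+' is numeric addition; on text columns SQLite converts them to 0 instead of concatenating

Fix: Replace + with || to concatenate text

Corrected query:
SELECT customer || ': ' || product AS label FROM orders

Result:
label        
-------------
Hank: Laptop 
Bob: Tablet  
Dave: Mouse  
Dave: Headset
Dave: Mouse  
Dave: Webcam 
Bob: Tablet  
Hank: Laptop 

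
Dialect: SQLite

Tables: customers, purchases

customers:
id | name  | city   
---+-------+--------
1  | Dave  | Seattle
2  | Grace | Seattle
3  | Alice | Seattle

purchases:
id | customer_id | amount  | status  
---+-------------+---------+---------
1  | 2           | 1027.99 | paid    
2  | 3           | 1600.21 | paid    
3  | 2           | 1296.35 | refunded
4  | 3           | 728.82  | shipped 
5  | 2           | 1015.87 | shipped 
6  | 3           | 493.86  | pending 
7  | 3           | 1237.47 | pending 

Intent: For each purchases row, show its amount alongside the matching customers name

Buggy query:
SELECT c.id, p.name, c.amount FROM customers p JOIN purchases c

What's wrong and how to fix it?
Bug: JOIN with no ON clause produces a cartesian product; every purchases row pairs with every customers row

Fix: Specify the join condition linking the foreign key to the parent id

Corrected query:
SELECT c.id, p.name, c.amount FROM customers p JOIN purchases c ON c.customer_id = p.id

Result:
id | name  | amount 
---+-------+--------
1  | Grace | 1027.99
2  | Alice | 1600.21
3  | Grace | 1296.35
4  | Alice | 728.82 
5  | Grace | 1015.87
6  | Alice | 493.86 
7  | Alice | 1237.47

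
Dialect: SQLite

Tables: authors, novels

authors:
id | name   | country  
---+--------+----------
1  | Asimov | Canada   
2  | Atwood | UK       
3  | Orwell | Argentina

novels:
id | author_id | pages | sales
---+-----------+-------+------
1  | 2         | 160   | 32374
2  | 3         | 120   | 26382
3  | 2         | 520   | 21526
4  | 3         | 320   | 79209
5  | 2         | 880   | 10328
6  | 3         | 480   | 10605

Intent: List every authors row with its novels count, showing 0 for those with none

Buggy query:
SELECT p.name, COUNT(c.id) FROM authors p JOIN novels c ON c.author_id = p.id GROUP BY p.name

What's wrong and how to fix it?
Bug: INNER JOIN drops authors rows that have no matching novels rows

Fix: Switch to LEFT JOIN to retain unmatched parent rows

Corrected query:
SELECT p.name, COUNT(c.id) FROM authors p LEFT JOIN novels c ON c.author_id = p.id GROUP BY p.name

Result:
name   | COUNT(c.id)
-------+------------
Asimov | 0          
Atwood | 3          
Orwell | 3          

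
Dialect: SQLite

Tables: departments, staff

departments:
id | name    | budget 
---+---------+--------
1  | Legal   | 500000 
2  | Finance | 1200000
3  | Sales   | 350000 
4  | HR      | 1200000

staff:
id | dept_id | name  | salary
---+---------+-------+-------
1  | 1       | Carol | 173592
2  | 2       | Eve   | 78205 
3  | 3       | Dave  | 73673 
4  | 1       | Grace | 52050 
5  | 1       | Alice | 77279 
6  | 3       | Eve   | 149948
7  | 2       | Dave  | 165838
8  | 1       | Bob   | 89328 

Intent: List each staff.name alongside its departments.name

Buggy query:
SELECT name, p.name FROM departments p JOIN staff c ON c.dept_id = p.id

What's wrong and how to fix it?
Bug: 'name' exists in both joined tables, so the database can't tell which one is meant

Fix: Qualify the column with its table alias (c.name)

Corrected query:
SELECT c.name, p.name FROM departments p JOIN staff c ON c.dept_id = p.id

Result:
name  | name   
------+--------
Carol | Legal  
Eve   | Finance
Dave  | Sales  
Grace | Legal  
Alice | Legal  
Eve   | Sales  
Dave  | Finance
Bob   | Legal  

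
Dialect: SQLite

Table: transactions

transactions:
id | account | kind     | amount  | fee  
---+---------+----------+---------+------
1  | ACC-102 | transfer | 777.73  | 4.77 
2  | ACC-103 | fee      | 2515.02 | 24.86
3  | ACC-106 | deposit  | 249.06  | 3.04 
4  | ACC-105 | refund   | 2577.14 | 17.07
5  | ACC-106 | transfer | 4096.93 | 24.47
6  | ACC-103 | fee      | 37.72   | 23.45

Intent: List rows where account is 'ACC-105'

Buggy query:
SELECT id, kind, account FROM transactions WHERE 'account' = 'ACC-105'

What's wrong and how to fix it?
Bug: Single quotes denote string literals in SQL; the column name is being compared as a constant string

Fix: Reference the column as account without single quotes

Corrected query:
SELECT id, kind, account FROM transactions WHERE account = 'ACC-105'

Result:
id | kind   | account
---+--------+--------
4  | refund | ACC-105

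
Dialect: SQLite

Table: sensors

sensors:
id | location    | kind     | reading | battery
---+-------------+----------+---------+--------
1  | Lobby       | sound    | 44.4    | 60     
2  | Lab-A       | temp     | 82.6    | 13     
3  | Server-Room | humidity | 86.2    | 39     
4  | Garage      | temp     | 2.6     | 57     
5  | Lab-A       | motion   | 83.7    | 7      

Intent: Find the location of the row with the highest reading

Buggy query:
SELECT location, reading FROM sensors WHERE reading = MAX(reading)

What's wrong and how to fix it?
Bug: MAX(reading) is an aggregate and cannot be used directly in WHERE

Fix: Use a subquery: WHERE reading = (SELECT MAX(reading) FROM sensors)

Corrected query:
SELECT location, reading FROM sensors WHERE reading = (SELECT MAX(reading) FROM sensors)

Result:
location    | reading
------------+--------
Server-Room | 86.2   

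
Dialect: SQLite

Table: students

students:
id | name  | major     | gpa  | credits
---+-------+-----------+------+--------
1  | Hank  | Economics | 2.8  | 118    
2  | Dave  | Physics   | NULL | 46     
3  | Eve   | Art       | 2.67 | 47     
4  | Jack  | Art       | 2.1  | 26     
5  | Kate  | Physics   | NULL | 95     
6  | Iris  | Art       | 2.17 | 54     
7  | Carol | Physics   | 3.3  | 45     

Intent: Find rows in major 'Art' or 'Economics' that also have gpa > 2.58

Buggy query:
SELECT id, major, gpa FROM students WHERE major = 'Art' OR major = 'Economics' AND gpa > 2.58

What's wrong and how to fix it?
Bug: AND binds tighter than OR, so this parses as major = 'Art' OR (major = 'Economics' AND gpa > 2.58)

Fix: Group the OR with parentheses (or use IN), then AND the threshold

Corrected query:
SELECT id, major, gpa FROM students WHERE (major = 'Art' OR major = 'Economics') AND gpa > 2.58

Result:
id | major     | gpa 
---+-----------+-----
1  | Economics | 2.8 
3  | Art       | 2.67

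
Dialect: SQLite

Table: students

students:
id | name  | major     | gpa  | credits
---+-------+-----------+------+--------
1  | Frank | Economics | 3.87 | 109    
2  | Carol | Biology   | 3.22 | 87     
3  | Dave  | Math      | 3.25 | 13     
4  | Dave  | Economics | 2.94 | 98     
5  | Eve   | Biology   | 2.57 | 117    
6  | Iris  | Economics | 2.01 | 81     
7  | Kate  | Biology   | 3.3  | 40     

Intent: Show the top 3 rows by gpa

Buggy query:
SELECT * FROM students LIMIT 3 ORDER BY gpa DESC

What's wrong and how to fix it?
Bug: LIMIT must come after ORDER BY

Fix: Sort with ORDER BY, then apply LIMIT

Corrected query:
SELECT * FROM students ORDER BY gpa DESC LIMIT 3

Result:
id | name  | major     | gpa  | credits
---+-------+-----------+------+--------
1  | Frank | Economics | 3.87 | 109    
7  | Kate  | Biology   | 3.3  | 40     
3  | Dave  | Math      | 3.25 | 13     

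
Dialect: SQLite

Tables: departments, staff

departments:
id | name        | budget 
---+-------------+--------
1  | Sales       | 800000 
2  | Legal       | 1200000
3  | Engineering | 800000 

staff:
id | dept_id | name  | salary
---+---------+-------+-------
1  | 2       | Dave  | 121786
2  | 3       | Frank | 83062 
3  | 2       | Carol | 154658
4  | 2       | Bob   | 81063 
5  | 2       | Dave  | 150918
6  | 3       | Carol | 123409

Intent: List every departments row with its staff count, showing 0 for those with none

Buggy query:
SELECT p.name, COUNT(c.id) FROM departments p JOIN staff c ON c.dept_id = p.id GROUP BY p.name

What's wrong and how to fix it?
Bug: An inner join excludes parents with zero children

Fix: Switch to LEFT JOIN to retain unmatched parent rows

Corrected query:
SELECT p.name, COUNT(c.id) FROM departments p LEFT JOIN staff c ON c.dept_id = p.id GROUP BY p.name

Result:
name        | COUNT(c.id)
------------+------------
Engineering | 2          
Legal       | 4          
Sales       | 0          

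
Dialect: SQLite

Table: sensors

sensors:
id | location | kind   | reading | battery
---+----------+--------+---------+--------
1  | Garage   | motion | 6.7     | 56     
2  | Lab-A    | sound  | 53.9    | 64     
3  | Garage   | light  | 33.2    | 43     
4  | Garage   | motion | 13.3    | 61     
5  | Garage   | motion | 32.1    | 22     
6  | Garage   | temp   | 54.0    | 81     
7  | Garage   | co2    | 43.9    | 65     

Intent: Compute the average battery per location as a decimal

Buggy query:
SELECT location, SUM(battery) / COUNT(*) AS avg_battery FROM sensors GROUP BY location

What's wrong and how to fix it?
Bug: Both operands are integers, so '/' performs integer division and truncates

Fix: Multiply by 1.0 (or CAST to REAL) to force floating-point division

Corrected query:
SELECT location, SUM(battery) * 1.0 / COUNT(*) AS avg_battery FROM sensors GROUP BY location

Result:
location | avg_battery
---------+------------
Garage   | 54.666667  
Lab-A    | 64         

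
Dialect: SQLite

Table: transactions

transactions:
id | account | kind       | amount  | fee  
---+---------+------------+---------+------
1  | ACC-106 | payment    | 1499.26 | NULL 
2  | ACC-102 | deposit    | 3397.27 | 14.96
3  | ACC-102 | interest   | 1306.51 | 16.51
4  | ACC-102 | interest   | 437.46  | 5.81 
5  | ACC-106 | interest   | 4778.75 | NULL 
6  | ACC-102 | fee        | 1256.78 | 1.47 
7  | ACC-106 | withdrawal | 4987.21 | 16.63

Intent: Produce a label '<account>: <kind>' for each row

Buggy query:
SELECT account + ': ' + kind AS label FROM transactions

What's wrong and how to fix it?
Bug: '+' is numeric addition; on text columns SQLite converts them to 0 instead of concatenating

Fix: Use the || operator for string concatenation

Corrected query:
SELECT account || ': ' || kind AS label FROM transactions

Result:
label              
-------------------
ACC-106: payment   
ACC-102: deposit   
ACC-102: interest  
ACC-102: interest  
ACC-106: interest  
ACC-102: fee       
ACC-106: withdrawal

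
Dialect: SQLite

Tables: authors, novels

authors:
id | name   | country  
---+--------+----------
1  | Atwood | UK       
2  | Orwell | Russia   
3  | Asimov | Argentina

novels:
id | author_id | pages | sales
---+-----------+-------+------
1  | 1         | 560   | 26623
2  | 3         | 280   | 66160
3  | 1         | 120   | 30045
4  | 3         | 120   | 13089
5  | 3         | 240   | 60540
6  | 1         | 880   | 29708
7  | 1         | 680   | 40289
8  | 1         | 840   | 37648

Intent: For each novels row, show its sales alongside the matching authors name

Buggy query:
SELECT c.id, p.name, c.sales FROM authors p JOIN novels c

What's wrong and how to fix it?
Bug: Missing join condition: each novels row is matched to all authors rows instead of just its own

Fix: Add ON c.author_id = p.id to the JOIN

Corrected query:
SELECT c.id, p.name, c.sales FROM authors p JOIN novels c ON c.author_id = p.id

Result:
id | name   | sales
---+--------+------
1  | Atwood | 26623
2  | Asimov | 66160
3  | Atwood | 30045
4  | Asimov | 13089
5  | Asimov | 60540
6  | Atwood | 29708
7  | Atwood | 40289
8  | Atwood | 37648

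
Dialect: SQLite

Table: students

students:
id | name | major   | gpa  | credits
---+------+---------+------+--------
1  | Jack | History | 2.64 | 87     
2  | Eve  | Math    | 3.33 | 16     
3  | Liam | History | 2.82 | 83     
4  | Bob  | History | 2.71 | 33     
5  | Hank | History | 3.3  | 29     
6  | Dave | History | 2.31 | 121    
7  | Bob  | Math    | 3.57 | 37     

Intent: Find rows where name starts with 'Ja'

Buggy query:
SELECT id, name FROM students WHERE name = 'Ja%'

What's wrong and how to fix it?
Bug: '=' compares the literal string including the % character; pattern matching needs LIKE

Fix: Replace '=' with LIKE so 'Ja%' is treated as a pattern

Corrected query:
SELECT id, name FROM students WHERE name LIKE 'Ja%'

Result:
id | name
---+-----
1  | Jack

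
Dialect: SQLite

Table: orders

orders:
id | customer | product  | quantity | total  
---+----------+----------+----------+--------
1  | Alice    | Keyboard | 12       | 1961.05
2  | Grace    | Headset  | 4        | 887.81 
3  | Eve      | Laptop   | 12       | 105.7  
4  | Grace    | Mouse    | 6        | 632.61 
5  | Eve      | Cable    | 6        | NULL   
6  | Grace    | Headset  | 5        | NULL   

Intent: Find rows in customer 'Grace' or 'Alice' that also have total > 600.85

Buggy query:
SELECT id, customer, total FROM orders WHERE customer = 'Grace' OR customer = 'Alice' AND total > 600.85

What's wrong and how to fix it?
Bug: AND binds tighter than OR, so this parses as customer = 'Grace' OR (customer = 'Alice' AND total > 600.85)

Fix: Add parentheses around the OR so the AND applies to both alternatives

Corrected query:
SELECT id, customer, total FROM orders WHERE (customer = 'Grace' OR customer = 'Alice') AND total > 600.85

Result:
id | customer | total  
---+----------+--------
1  | Alice    | 1961.05
2  | Grace    | 887.81 
4  | Grace    | 632.61 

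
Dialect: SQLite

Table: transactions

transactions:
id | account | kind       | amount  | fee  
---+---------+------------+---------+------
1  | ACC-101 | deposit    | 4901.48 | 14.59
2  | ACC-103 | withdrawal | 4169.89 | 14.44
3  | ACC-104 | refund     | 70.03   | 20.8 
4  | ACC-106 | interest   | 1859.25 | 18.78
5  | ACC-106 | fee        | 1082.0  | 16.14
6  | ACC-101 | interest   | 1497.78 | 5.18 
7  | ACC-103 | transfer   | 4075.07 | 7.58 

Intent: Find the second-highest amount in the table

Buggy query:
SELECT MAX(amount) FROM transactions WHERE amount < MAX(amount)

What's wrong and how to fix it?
Bug: The inner MAX is an aggregate inside WHERE, which is not allowed

Fix: Put the inner MAX in a scalar subquery

Corrected query:
SELECT MAX(amount) FROM transactions WHERE amount < (SELECT MAX(amount) FROM transactions)

Result:
MAX(amount)
-----------
4169.89    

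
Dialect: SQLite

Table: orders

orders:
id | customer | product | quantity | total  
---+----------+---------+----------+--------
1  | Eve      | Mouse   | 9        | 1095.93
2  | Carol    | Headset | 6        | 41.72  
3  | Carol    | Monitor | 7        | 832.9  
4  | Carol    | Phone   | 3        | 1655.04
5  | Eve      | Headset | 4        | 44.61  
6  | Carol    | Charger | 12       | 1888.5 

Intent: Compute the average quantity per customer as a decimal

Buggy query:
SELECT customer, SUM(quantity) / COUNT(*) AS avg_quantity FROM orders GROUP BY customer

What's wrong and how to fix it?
Bug: Both operands are integers, so '/' performs integer division and truncates

Fix: Cast one side to REAL so the division keeps the fractional part

Corrected query:
SELECT customer, SUM(quantity) * 1.0 / COUNT(*) AS avg_quantity FROM orders GROUP BY customer

Result:
customer | avg_quantity
---------+-------------
Carol    | 7           
Eve      | 6.5         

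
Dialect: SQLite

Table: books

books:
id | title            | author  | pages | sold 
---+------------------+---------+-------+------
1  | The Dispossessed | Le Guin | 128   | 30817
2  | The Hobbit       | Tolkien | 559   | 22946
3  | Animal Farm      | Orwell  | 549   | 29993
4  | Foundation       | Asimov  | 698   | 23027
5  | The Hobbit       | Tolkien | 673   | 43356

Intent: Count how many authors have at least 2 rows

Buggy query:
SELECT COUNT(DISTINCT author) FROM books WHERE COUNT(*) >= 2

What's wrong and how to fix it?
Bug: WHERE filters individual rows, not groups, so a group-level COUNT is invalid there

Fix: Use a subquery that GROUPs and filters with HAVING, then count its rows

Corrected query:
SELECT COUNT(*) FROM (SELECT author FROM books GROUP BY author HAVING COUNT(*) >= 2)

Result:
COUNT(*)
--------
1       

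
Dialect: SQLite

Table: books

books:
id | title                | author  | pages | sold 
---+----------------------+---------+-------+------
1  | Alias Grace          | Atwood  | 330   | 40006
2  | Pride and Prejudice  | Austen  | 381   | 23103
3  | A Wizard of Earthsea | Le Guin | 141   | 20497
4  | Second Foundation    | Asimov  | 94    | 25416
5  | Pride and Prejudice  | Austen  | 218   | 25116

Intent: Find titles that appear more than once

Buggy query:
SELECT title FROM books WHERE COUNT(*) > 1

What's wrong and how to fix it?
Bug: COUNT(*) is an aggregate and cannot be used in WHERE

Fix: GROUP BY title, then filter groups with HAVING COUNT(*) > 1

Corrected query:
SELECT title FROM books GROUP BY title HAVING COUNT(*) > 1

Result:
title              
-------------------
Pride and Prejudice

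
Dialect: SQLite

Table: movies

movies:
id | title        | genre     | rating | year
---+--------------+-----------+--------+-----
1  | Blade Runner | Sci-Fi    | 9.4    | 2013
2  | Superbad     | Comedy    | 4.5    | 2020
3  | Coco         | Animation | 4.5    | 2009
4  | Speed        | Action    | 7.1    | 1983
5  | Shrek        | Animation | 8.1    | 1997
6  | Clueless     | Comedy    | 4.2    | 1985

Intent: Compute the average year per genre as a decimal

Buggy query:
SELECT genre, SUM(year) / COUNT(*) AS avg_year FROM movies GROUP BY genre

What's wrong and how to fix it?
Bug: SUM(year) and COUNT(*) are both integers; the division truncates the fractional part

Fix: Multiply by 1.0 (or CAST to REAL) to force floating-point division

Corrected query:
SELECT genre, SUM(year) * 1.0 / COUNT(*) AS avg_year FROM movies GROUP BY genre

Result:
genre     | avg_year
----------+---------
Action    | 1983    
Animation | 2003    
Comedy    | 2002.5  
Sci-Fi    | 2013    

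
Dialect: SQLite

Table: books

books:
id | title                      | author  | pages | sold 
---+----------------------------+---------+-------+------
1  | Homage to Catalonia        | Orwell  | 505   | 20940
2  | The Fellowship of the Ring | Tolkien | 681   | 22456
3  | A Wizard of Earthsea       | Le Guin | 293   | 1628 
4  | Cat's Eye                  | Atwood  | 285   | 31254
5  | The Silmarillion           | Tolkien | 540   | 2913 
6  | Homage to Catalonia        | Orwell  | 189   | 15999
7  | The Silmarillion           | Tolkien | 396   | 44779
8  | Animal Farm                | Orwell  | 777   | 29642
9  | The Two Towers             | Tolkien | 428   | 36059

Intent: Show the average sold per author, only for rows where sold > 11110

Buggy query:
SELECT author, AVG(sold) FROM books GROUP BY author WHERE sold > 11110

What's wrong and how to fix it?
Bug: WHERE cannot follow GROUP BY

Fix: Place WHERE between FROM and GROUP BY

Corrected query:
SELECT author, AVG(sold) FROM books WHERE sold > 11110 GROUP BY author

Result:
author  | AVG(sold)   
--------+-------------
Atwood  | 31254       
Orwell  | 22193.666667
Tolkien | 34431.333333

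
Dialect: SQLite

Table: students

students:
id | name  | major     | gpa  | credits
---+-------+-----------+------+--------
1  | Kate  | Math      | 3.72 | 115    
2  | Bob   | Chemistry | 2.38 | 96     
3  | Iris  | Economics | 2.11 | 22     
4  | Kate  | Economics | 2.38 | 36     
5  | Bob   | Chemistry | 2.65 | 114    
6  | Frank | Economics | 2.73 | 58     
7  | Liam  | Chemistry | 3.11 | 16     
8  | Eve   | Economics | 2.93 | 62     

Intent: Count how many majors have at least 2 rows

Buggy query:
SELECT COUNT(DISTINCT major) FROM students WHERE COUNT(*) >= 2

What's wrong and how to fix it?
Bug: WHERE filters individual rows, not groups, so a group-level COUNT is invalid there

Fix: Group first with HAVING COUNT(*) >= 2, then COUNT the resulting groups

Corrected query:
SELECT COUNT(*) FROM (SELECT major FROM students GROUP BY major HAVING COUNT(*) >= 2)

Result:
COUNT(*)
--------
2       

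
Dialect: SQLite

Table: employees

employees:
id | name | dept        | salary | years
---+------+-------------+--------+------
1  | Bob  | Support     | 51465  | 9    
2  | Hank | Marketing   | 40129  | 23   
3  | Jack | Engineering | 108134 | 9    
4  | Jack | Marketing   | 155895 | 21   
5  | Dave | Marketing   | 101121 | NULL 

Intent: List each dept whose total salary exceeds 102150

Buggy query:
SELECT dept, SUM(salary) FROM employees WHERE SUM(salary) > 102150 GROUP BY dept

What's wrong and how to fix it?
Bug: WHERE runs before GROUP BY, so aggregates aren't available there

Fix: Use HAVING (which filters groups after aggregation) instead of WHERE

Corrected query:
SELECT dept, SUM(salary) FROM employees GROUP BY dept HAVING SUM(salary) > 102150

Result:
dept        | SUM(salary)
------------+------------
Engineering | 108134     
Marketing   | 297145     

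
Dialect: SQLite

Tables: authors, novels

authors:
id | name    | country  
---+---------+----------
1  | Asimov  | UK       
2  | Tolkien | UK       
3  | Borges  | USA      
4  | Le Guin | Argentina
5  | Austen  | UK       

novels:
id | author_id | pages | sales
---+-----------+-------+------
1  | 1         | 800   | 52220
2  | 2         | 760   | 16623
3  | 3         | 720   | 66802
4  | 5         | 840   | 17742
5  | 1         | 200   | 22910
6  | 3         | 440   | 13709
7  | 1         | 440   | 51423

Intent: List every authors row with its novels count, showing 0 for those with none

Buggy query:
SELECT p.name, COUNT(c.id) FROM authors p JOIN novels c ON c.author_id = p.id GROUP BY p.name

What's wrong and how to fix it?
Bug: An inner join excludes parents with zero children

Fix: Use LEFT JOIN so parents without children still appear (COUNT(c.id) gives 0)

Corrected query:
SELECT p.name, COUNT(c.id) FROM authors p LEFT JOIN novels c ON c.author_id = p.id GROUP BY p.name

Result:
name    | COUNT(c.id)
--------+------------
Asimov  | 3          
Austen  | 1          
Borges  | 2          
Le Guin | 0          
Tolkien | 1          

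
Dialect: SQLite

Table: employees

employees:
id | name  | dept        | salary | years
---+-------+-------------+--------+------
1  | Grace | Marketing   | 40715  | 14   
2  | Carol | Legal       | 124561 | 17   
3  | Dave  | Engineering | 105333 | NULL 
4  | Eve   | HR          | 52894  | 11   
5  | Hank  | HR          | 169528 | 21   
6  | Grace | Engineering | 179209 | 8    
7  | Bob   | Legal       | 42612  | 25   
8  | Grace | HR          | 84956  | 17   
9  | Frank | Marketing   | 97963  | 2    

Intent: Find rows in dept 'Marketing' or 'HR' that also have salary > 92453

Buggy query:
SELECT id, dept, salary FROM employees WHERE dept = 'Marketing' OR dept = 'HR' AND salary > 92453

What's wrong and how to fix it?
Bug: Without parentheses, AND is evaluated before OR, so the salary filter only applies to the 'HR' branch

Fix: Add parentheses around the OR so the AND applies to both alternatives

Corrected query:
SELECT id, dept, salary FROM employees WHERE (dept = 'Marketing' OR dept = 'HR') AND salary > 92453

Result:
id | dept      | salary
---+-----------+-------
5  | HR        | 169528
9  | Marketing | 97963 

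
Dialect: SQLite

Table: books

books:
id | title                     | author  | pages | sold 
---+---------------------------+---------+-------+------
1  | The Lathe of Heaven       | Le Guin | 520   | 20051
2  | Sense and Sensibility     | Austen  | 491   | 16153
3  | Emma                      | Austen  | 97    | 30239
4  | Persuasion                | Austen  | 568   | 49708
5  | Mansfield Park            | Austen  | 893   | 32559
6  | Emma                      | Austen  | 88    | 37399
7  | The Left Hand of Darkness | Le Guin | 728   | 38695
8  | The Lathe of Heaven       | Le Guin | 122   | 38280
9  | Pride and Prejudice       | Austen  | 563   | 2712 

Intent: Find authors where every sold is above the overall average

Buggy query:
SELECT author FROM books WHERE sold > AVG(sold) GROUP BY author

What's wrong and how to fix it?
Bug: WHERE evaluates per row before aggregation, so AVG() is unavailable

Fix: Compute the overall average in a scalar subquery and compare each group's MIN against it in HAVING

Corrected query:
SELECT author FROM books GROUP BY author HAVING MIN(sold) > (SELECT AVG(sold) FROM books)

Result:
(no rows)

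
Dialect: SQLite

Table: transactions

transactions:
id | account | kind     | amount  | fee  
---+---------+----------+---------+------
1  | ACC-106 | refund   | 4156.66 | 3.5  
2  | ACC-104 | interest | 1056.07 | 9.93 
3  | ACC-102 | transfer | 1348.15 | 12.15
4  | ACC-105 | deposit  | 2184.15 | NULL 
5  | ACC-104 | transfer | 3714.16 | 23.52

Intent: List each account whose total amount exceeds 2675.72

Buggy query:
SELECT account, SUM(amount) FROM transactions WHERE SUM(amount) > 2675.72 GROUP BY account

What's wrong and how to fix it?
Bug: SUM(amount) is an aggregate, but WHERE filters rows before aggregation

Fix: Move the aggregate condition to a HAVING clause

Corrected query:
SELECT account, SUM(amount) FROM transactions GROUP BY account HAVING SUM(amount) > 2675.72

Result:
account | SUM(amount)
--------+------------
ACC-104 | 4770.23    
ACC-106 | 4156.66    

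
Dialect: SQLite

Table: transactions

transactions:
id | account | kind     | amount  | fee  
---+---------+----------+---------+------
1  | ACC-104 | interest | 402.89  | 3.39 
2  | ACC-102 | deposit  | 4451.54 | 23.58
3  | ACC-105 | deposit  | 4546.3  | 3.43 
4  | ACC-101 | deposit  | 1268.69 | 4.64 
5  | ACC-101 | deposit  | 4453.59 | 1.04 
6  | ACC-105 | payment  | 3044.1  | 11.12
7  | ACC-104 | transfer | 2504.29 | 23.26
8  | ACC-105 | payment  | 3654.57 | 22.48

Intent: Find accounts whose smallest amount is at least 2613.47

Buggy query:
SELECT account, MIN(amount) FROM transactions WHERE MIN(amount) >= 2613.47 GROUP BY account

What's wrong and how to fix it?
Bug: Aggregates like MIN are computed per group after WHERE runs

Fix: Replace WHERE with HAVING after the GROUP BY

Corrected query:
SELECT account, MIN(amount) FROM transactions GROUP BY account HAVING MIN(amount) >= 2613.47

Result:
account | MIN(amount)
--------+------------
ACC-102 | 4451.54    
ACC-105 | 3044.1     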